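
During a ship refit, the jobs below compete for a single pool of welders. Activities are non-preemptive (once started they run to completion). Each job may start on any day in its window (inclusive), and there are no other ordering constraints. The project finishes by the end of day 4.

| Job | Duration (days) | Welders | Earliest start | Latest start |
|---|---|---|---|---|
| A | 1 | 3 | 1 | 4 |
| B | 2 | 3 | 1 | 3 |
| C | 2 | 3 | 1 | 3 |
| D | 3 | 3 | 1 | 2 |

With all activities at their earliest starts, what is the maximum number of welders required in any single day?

Early-start schedule: A@1, B@1, C@1, D@1.
Load per day: day 1: 12, day 2: 9, day 3: 3, day 4: 0.
Peak is 12.

12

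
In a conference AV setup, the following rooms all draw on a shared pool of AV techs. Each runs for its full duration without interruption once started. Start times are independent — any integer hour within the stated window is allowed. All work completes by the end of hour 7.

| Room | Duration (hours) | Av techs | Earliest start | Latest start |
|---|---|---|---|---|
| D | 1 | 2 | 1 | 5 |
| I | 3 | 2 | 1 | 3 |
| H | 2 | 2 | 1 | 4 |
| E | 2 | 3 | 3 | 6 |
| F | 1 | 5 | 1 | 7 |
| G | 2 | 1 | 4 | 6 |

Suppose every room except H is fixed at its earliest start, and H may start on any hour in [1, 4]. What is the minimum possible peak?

9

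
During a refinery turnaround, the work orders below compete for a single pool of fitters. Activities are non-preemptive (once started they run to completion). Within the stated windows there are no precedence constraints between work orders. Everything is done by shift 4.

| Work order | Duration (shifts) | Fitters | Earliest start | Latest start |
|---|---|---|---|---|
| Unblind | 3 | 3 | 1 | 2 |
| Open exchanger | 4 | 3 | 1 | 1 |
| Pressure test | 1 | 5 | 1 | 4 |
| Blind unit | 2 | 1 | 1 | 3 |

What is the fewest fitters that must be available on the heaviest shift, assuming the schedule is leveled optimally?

Early-start (Unblind@1, Open exchanger@1, Pressure test@1, Blind unit@1) gives peak 12: s1:12  s2:7  s3:6  s4:3.
Shift Pressure test→4.
Schedule Unblind@1, Open exchanger@1, Pressure test@4, Blind unit@1: s1:7  s2:7  s3:6  s4:8 — peak 8.
No arrangement of the 24 feasible schedules does better.

8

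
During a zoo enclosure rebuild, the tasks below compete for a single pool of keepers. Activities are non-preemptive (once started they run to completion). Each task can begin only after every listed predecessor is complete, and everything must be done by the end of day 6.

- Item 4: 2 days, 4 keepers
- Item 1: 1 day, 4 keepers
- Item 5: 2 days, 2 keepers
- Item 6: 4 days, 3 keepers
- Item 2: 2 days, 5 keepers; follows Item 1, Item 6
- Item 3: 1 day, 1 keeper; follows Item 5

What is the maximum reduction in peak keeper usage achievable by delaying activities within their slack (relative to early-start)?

Early-start peak: d1:13  d2:9  d3:4  d4:3  d5:5  d6:5 ⇒ 13.
Leveled (Item 4@1, Item 1@3, Item 5@4, Item 6@1, Item 2@5, Item 3@6): d1:7  d2:7  d3:7  d4:5  d5:7  d6:6 ⇒ 7.
Reduction 13 − 7 = 6.

6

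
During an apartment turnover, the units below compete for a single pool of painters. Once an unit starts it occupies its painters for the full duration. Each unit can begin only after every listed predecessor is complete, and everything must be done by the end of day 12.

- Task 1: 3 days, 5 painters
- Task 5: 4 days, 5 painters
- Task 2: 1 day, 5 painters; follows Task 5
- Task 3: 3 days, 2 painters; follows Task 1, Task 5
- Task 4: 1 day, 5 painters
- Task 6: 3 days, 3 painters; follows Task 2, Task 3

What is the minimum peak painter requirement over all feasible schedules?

Early-start (Task 1@1, Task 5@1, Task 2@5, Task 3@5, Task 4@1, Task 6@8) gives peak 15: d1:15  d2:10  d3:10  d4:5  d5:7  d6:2  d7:2  d8:3  d9:3  d10:3  d11:0  d12:0.
Shift Task 4→4.
Schedule Task 1@1, Task 5@1, Task 2@5, Task 3@5, Task 4@4, Task 6@8: d1:10  d2:10  d3:10  d4:10  d5:7  d6:2  d7:2  d8:3  d9:3  d10:3  d11:0  d12:0 — peak 10.

10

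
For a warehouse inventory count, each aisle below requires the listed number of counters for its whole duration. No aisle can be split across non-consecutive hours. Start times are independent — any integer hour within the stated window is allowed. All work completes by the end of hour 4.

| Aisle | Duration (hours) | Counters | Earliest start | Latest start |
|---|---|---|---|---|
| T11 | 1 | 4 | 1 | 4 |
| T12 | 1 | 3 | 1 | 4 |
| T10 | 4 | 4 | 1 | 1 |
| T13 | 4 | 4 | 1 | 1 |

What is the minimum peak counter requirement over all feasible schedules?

Early-start (T11@1, T12@1, T10@1, T13@1) gives peak 15: h1:15  h2:8  h3:8  h4:8.
Shift T12→2.
Schedule T11@1, T12@2, T10@1, T13@1: h1:12  h2:11  h3:8  h4:8 — peak 12.
No arrangement of the 16 feasible schedules does better.

12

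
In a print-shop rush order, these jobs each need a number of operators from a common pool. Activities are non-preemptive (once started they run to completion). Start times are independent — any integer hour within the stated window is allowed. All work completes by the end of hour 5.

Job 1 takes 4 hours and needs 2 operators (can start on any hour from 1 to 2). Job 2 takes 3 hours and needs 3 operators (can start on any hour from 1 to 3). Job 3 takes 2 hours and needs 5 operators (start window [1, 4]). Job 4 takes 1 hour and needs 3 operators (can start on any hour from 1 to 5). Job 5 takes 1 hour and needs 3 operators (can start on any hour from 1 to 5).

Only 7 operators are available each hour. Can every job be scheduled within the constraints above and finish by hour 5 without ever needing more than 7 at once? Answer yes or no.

no

The minimum achievable peak is 8; 7 < 8, so no feasible schedule stays within the cap.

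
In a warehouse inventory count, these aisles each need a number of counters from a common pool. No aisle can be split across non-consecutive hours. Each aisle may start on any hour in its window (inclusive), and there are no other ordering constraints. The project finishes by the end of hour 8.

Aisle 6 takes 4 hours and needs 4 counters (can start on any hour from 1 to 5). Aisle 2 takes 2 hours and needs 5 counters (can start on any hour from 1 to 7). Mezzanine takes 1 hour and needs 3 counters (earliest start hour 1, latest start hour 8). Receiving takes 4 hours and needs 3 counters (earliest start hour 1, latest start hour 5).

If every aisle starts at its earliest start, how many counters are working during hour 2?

12

At early start, hour 2 has: Aisle 6, Aisle 2, Receiving.
Demand: 4 + 5 + 3 = 12.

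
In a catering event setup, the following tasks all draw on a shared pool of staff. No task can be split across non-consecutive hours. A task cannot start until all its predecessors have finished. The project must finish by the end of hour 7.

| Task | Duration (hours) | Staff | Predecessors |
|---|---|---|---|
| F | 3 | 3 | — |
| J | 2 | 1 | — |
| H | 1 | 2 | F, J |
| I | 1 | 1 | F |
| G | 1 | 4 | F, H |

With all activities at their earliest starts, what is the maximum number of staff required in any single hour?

4

Early-start schedule: F@1, J@1, H@4, I@4, G@5.
Load per hour: hour 1: 4, hour 2: 4, hour 3: 3, hour 4: 3, hour 5: 4, hour 6: 0, hour 7: 0.
Peak is 4.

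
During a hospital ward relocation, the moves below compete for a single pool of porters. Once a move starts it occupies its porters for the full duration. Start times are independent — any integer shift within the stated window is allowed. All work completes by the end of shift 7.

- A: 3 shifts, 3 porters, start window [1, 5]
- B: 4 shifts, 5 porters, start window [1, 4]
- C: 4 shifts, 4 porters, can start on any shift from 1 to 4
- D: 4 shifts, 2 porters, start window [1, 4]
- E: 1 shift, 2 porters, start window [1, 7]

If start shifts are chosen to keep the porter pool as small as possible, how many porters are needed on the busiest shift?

11

Early-start (A@1, B@1, C@1, D@1, E@1) gives peak 16: s1:16  s2:14  s3:14  s4:11  s5:0  s6:0  s7:0.
Shift C→4, E→5.
Schedule A@1, B@1, C@4, D@1, E@5: s1:10  s2:10  s3:10  s4:11  s5:6  s6:4  s7:4 — peak 11.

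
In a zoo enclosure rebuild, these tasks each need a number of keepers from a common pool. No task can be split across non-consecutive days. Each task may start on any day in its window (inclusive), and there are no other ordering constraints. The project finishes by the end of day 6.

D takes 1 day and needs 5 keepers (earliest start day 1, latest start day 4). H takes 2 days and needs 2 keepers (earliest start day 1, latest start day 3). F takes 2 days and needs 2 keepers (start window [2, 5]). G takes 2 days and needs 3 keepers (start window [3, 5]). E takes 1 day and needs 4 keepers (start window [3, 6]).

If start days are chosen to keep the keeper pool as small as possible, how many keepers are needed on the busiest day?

Early-start (D@1, H@1, F@2, G@3, E@3) gives peak 9: d1:7  d2:4  d3:9  d4:3  d5:0  d6:0.
Shift H→2, G→4, E→6.
Schedule D@1, H@2, F@2, G@4, E@6: d1:5  d2:4  d3:4  d4:3  d5:3  d6:4 — peak 5.

5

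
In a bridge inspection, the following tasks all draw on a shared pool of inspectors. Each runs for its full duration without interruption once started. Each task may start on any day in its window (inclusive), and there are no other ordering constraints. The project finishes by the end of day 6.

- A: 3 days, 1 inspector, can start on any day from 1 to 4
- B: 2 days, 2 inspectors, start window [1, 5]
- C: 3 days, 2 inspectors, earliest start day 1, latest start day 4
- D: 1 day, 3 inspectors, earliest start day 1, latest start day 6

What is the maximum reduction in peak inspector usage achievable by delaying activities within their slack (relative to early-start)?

5

Early-start peak: d1:8  d2:5  d3:3  d4:0  d5:0  d6:0 ⇒ 8.
Leveled (A@1, B@1, C@3, D@6): d1:3  d2:3  d3:3  d4:2  d5:2  d6:3 ⇒ 3.
Reduction 8 − 3 = 5.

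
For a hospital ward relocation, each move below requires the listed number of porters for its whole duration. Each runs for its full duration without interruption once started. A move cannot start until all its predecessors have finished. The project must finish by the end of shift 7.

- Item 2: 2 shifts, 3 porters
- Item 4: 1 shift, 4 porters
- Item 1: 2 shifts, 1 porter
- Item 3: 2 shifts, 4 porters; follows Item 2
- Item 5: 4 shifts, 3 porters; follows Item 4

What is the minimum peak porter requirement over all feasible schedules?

6

Early-start (Item 2@1, Item 4@1, Item 1@1, Item 3@3, Item 5@2) gives peak 8: s1:8  s2:7  s3:7  s4:7  s5:3  s6:0  s7:0.
Shift Item 2→2, Item 1→4, Item 3→6.
Schedule Item 2@2, Item 4@1, Item 1@4, Item 3@6, Item 5@2: s1:4  s2:6  s3:6  s4:4  s5:4  s6:4  s7:4 — peak 6.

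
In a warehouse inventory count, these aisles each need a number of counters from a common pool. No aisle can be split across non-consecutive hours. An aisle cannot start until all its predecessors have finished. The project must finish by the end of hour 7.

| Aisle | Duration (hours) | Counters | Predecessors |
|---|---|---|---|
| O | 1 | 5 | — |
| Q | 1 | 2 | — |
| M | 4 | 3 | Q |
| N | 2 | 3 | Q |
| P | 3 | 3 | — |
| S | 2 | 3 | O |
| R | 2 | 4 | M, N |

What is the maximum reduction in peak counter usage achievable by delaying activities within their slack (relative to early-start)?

3

Early-start peak: h1:10  h2:12  h3:12  h4:3  h5:3  h6:4  h7:4 ⇒ 12.
Leveled (O@1, Q@1, M@2, N@2, P@2, S@4, R@6): h1:7  h2:9  h3:9  h4:9  h5:6  h6:4  h7:4 ⇒ 9.
Reduction 12 − 9 = 3.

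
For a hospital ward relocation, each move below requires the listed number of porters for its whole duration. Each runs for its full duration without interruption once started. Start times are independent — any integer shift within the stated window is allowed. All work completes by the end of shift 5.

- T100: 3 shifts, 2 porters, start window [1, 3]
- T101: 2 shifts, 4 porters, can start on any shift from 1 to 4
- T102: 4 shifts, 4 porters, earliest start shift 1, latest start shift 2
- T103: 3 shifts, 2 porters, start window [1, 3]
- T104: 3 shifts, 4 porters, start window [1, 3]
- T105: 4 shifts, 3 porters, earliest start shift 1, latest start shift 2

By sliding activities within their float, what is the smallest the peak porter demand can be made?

15

Early-start (T100@1, T101@1, T102@1, T103@1, T104@1, T105@1) gives peak 19: s1:19  s2:19  s3:15  s4:7  s5:0.
Shift T104→3.
Schedule T100@1, T101@1, T102@1, T103@1, T104@3, T105@1: s1:15  s2:15  s3:15  s4:11  s5:4 — peak 15.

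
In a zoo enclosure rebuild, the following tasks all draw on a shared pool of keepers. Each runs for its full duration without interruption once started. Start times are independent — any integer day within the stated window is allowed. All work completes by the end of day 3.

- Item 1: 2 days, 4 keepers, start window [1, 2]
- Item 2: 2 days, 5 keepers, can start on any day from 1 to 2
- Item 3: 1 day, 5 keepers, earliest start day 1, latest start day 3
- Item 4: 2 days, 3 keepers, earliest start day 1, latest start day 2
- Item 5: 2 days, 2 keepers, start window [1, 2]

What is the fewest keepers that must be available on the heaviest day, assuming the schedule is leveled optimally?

Early-start (Item 1@1, Item 2@1, Item 3@1, Item 4@1, Item 5@1) gives peak 19: d1:19  d2:14  d3:0.
Shift Item 4→2, Item 5→2.
Schedule Item 1@1, Item 2@1, Item 3@1, Item 4@2, Item 5@2: d1:14  d2:14  d3:5 — peak 14.

14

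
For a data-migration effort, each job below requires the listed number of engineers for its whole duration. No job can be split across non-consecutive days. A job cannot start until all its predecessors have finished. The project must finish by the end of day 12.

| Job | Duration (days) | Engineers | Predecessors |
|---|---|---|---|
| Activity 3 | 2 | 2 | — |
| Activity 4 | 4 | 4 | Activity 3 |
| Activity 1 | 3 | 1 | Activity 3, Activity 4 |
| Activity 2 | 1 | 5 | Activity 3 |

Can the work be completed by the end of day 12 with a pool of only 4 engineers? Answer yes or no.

no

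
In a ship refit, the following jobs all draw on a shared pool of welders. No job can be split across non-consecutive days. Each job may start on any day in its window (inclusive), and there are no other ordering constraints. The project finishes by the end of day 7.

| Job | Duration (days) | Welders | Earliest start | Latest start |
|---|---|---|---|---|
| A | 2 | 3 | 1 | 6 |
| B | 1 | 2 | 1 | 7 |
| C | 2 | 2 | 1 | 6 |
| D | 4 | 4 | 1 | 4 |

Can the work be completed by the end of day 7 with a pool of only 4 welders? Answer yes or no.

The minimum achievable peak is 5; 4 < 5, so no feasible schedule stays within the cap.

no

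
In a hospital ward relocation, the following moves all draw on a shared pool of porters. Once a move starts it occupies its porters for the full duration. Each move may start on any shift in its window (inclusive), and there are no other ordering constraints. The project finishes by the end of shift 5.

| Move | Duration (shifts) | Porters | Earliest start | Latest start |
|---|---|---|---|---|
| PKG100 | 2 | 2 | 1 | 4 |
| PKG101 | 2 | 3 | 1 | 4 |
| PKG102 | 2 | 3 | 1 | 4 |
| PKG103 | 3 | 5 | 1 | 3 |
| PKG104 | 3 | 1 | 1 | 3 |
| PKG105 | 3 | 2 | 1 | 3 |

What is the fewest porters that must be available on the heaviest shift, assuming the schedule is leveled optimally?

8

Early-start (PKG100@1, PKG101@1, PKG102@1, PKG103@1, PKG104@1, PKG105@1) gives peak 16: s1:16  s2:16  s3:8  s4:0  s5:0.
Shift PKG103→3, PKG104→3, PKG105→3.
Schedule PKG100@1, PKG101@1, PKG102@1, PKG103@3, PKG104@3, PKG105@3: s1:8  s2:8  s3:8  s4:8  s5:8 — peak 8.
Total porter-shifts = 40 over 5 shifts ⇒ peak ≥ ⌈40/5⌉ = 8, so 8 is optimal.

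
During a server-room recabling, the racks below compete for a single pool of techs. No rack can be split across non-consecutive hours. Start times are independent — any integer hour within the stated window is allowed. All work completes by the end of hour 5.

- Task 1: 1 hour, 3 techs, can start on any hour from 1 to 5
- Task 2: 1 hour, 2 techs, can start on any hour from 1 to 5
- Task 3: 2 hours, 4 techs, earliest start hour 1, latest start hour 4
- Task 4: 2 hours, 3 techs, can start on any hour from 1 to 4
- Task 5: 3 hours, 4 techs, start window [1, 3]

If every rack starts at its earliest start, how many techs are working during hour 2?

At early start, hour 2 has: Task 3, Task 4, Task 5.
Demand: 4 + 3 + 4 = 11.

11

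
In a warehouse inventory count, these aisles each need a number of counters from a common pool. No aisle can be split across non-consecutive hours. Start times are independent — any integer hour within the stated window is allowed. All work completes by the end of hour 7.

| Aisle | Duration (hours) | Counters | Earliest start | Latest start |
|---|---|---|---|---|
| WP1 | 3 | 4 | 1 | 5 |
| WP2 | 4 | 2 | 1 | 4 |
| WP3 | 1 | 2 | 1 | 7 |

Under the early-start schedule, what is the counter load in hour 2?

6

At early start, hour 2 has: WP1, WP2.
Demand: 4 + 2 = 6.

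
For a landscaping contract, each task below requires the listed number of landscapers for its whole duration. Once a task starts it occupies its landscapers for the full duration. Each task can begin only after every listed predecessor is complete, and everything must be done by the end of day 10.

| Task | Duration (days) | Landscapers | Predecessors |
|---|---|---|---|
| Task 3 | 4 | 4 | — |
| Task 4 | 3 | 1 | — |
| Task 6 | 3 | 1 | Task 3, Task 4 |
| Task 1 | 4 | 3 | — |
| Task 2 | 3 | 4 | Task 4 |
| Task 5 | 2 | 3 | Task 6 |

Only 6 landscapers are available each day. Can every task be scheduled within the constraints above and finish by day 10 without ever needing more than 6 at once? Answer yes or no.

no

The minimum achievable peak is 7; 6 < 7, so no feasible schedule stays within the cap.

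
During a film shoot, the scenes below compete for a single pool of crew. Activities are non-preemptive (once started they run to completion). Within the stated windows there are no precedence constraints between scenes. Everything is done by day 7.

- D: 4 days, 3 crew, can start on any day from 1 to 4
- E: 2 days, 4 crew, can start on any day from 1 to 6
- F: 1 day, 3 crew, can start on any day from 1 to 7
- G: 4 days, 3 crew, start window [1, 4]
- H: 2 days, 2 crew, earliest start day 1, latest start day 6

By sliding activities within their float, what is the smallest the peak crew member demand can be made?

Early-start (D@1, E@1, F@1, G@1, H@1) gives peak 15: d1:15  d2:12  d3:6  d4:6  d5:0  d6:0  d7:0.
Shift E→5, F→7, H→5.
Schedule D@1, E@5, F@7, G@1, H@5: d1:6  d2:6  d3:6  d4:6  d5:6  d6:6  d7:3 — peak 6.
Total crew member-days = 39 over 7 days ⇒ peak ≥ ⌈39/7⌉ = 6, so 6 is optimal.

6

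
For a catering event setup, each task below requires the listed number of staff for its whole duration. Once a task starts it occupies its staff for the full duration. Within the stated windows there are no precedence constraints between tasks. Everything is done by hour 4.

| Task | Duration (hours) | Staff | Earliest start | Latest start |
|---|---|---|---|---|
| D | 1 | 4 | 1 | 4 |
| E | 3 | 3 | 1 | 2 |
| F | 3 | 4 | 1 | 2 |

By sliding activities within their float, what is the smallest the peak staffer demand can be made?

Early-start (D@1, E@1, F@1) gives peak 11: h1:11  h2:7  h3:7  h4:0.
Shift F→2.
Schedule D@1, E@1, F@2: h1:7  h2:7  h3:7  h4:4 — peak 7.
Total staffer-hours = 25 over 4 hours ⇒ peak ≥ ⌈25/4⌉ = 7, so 7 is optimal.

7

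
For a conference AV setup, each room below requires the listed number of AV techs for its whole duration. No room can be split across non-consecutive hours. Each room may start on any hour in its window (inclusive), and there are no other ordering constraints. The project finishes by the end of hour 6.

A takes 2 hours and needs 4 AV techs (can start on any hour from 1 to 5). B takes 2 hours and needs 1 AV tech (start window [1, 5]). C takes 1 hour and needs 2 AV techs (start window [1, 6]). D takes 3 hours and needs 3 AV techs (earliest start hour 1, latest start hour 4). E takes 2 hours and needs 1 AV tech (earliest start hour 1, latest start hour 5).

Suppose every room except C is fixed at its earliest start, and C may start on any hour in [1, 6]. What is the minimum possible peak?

9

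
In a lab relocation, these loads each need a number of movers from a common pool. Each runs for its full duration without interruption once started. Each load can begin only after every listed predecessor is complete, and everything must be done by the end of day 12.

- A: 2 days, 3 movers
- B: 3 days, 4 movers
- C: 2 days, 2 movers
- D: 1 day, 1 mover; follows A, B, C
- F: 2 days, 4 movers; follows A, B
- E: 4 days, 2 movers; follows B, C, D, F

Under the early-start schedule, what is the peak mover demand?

Early-start schedule: A@1, B@1, C@1, D@4, F@4, E@6.
Load per day: day 1: 9, day 2: 9, day 3: 4, day 4: 5, day 5: 4, day 6: 2, day 7: 2, day 8: 2, day 9: 2, day 10: 0, day 11: 0, day 12: 0.
Peak is 9.

9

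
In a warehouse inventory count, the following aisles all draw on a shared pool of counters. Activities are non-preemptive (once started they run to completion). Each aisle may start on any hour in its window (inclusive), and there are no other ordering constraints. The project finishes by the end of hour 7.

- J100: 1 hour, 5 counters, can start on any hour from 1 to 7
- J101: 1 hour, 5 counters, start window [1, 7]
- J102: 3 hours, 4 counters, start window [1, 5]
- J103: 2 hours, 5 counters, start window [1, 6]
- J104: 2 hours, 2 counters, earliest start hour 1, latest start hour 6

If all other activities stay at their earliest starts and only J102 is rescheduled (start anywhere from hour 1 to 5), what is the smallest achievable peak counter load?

17

J102@1: h1:21  h2:11  h3:4  h4:0  h5:0  h6:0  h7:0 → peak 21
J102@2: h1:17  h2:11  h3:4  h4:4  h5:0  h6:0  h7:0 → peak 17
J102@3: h1:17  h2:7  h3:4  h4:4  h5:4  h6:0  h7:0 → peak 17
J102@4: h1:17  h2:7  h3:0  h4:4  h5:4  h6:4  h7:0 → peak 17
J102@5: h1:17  h2:7  h3:0  h4:0  h5:4  h6:4  h7:4 → peak 17
Best is J102@2, peak 17.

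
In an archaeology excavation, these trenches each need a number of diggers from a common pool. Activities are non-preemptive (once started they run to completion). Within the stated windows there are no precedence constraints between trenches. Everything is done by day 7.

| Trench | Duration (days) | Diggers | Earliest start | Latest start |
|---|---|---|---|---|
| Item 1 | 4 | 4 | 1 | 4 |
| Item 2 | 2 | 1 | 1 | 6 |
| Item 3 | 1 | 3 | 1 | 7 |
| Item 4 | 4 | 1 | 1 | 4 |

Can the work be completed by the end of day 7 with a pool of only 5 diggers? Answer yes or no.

yes

Schedule Item 1@1, Item 2@1, Item 3@5, Item 4@3: d1:5  d2:5  d3:5  d4:5  d5:4  d6:1  d7:0 — peak 5 ≤ 5.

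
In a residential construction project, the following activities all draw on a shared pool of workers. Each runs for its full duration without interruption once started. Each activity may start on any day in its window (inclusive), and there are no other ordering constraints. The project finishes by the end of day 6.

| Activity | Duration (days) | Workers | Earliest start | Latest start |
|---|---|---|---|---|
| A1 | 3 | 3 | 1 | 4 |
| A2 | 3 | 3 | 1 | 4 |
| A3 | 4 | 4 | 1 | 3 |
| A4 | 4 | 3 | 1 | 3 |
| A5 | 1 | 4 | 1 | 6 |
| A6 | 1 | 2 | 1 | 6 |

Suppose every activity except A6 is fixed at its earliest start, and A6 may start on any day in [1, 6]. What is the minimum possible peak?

17

A6@1: d1:19  d2:13  d3:13  d4:7  d5:0  d6:0 → peak 19
A6@2: d1:17  d2:15  d3:13  d4:7  d5:0  d6:0 → peak 17
A6@3: d1:17  d2:13  d3:15  d4:7  d5:0  d6:0 → peak 17
A6@4: d1:17  d2:13  d3:13  d4:9  d5:0  d6:0 → peak 17
A6@5: d1:17  d2:13  d3:13  d4:7  d5:2  d6:0 → peak 17
A6@6: d1:17  d2:13  d3:13  d4:7  d5:0  d6:2 → peak 17
Best is A6@2, peak 17.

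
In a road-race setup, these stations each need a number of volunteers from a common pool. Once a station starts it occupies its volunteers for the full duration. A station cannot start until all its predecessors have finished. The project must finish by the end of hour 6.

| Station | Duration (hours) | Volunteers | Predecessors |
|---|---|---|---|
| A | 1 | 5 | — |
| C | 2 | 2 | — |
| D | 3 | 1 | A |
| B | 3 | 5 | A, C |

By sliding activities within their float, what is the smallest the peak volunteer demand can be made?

6

Early-start (A@1, C@1, D@2, B@3) gives peak 7: h1:7  h2:3  h3:6  h4:6  h5:5  h6:0.
Shift C→2, B→4.
Schedule A@1, C@2, D@2, B@4: h1:5  h2:3  h3:3  h4:6  h5:5  h6:5 — peak 6.
No arrangement of the 17 feasible schedules does better.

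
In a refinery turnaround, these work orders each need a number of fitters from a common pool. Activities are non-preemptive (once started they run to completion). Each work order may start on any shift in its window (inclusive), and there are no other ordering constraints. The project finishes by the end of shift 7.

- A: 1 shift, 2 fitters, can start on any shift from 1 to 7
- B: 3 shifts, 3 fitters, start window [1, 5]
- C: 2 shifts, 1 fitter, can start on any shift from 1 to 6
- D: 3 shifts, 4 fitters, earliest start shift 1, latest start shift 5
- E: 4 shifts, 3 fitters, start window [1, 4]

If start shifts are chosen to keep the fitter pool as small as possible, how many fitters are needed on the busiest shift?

Early-start (A@1, B@1, C@1, D@1, E@1) gives peak 13: s1:13  s2:11  s3:10  s4:3  s5:0  s6:0  s7:0.
Shift B→2, C→5, D→5.
Schedule A@1, B@2, C@5, D@5, E@1: s1:5  s2:6  s3:6  s4:6  s5:5  s6:5  s7:4 — peak 6.
Total fitter-shifts = 37 over 7 shifts ⇒ peak ≥ ⌈37/7⌉ = 6, so 6 is optimal.

6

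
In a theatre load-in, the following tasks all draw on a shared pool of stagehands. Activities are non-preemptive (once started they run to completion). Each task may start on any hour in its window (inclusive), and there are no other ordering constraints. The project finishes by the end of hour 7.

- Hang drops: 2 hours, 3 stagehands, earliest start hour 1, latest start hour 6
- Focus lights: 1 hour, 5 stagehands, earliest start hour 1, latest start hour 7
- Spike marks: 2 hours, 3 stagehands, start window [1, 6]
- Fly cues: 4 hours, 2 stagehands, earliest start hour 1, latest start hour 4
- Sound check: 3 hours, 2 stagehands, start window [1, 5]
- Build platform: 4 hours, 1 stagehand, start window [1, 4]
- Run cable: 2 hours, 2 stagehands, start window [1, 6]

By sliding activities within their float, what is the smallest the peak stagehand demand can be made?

6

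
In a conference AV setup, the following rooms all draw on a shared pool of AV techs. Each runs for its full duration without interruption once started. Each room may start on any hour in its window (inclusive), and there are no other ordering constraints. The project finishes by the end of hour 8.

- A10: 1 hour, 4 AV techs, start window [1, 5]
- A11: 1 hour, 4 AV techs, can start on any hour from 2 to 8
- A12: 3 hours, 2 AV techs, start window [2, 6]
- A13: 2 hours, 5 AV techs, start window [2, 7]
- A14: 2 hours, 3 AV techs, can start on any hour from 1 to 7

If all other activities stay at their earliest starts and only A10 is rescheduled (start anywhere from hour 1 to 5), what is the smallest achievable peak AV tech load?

14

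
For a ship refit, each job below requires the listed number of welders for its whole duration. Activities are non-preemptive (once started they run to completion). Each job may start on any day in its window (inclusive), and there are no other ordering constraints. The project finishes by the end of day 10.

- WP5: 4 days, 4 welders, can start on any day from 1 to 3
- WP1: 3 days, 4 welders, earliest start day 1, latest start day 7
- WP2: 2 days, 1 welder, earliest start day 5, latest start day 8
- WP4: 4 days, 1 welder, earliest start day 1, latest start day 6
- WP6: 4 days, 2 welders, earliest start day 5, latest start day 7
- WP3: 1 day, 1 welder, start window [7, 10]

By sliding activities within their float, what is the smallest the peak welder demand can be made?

6

Early-start (WP5@1, WP1@1, WP2@5, WP4@1, WP6@5, WP3@7) gives peak 9: d1:9  d2:9  d3:9  d4:5  d5:3  d6:3  d7:3  d8:2  d9:0  d10:0.
Shift WP1→5, WP6→7, WP3→8.
Schedule WP5@1, WP1@5, WP2@5, WP4@1, WP6@7, WP3@8: d1:5  d2:5  d3:5  d4:5  d5:5  d6:5  d7:6  d8:3  d9:2  d10:2 — peak 6.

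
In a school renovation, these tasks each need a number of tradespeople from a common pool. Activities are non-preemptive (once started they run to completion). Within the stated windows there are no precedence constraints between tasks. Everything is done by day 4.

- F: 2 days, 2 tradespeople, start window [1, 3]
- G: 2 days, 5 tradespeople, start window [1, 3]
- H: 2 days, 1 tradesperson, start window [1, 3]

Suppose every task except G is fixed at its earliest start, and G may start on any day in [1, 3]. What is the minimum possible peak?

5

G@1: d1:8  d2:8  d3:0  d4:0 → peak 8
G@2: d1:3  d2:8  d3:5  d4:0 → peak 8
G@3: d1:3  d2:3  d3:5  d4:5 → peak 5
Best is G@3, peak 5.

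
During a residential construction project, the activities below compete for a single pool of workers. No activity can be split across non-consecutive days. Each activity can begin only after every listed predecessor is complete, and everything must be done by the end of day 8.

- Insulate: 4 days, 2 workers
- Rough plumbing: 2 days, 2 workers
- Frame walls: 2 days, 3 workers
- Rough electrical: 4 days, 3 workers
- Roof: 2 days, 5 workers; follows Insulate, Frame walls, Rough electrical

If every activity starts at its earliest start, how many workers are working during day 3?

At early start, day 3 has: Insulate, Rough electrical.
Demand: 2 + 3 = 5.

5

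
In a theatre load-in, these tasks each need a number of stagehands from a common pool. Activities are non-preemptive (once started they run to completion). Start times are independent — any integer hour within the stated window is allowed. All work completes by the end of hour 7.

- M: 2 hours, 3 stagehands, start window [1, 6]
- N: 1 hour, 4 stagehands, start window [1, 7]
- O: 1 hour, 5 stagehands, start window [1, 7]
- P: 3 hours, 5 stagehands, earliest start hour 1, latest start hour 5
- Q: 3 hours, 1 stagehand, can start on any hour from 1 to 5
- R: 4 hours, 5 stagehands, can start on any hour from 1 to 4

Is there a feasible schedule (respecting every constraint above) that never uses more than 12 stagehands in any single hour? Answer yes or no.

Schedule M@1, N@1, O@2, P@3, Q@1, R@4: h1:8  h2:9  h3:6  h4:10  h5:10  h6:5  h7:5 — peak 10 ≤ 12.

yes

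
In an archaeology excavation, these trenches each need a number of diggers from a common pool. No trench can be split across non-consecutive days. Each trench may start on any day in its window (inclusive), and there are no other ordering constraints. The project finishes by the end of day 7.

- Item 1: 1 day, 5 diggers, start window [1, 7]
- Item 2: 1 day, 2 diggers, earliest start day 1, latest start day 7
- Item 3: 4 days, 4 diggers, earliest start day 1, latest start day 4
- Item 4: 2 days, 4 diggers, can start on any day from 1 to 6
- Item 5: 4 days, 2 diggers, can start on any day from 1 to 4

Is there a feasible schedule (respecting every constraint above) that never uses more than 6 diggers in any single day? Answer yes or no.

Schedule Item 1@1, Item 2@2, Item 3@2, Item 4@6, Item 5@3: d1:5  d2:6  d3:6  d4:6  d5:6  d6:6  d7:4 — peak 6 ≤ 6.

yes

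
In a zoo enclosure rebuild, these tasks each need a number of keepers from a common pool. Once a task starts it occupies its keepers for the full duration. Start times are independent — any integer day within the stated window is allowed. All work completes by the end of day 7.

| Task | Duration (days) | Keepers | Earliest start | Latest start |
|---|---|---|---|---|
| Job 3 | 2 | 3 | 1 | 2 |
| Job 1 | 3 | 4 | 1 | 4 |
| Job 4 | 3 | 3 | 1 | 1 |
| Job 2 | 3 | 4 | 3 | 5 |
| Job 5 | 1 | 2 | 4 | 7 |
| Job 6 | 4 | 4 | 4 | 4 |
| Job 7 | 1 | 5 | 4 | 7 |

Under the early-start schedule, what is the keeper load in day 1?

At early start, day 1 has: Job 3, Job 1, Job 4.
Demand: 3 + 4 + 3 = 10.

10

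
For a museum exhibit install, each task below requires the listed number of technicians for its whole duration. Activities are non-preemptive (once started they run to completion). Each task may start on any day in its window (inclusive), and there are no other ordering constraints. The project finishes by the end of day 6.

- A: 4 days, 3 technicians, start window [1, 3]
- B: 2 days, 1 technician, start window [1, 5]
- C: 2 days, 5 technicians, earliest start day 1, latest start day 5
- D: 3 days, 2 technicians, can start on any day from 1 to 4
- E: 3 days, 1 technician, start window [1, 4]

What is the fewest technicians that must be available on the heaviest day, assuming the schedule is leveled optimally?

6

Early-start (A@1, B@1, C@1, D@1, E@1) gives peak 12: d1:12  d2:12  d3:6  d4:3  d5:0  d6:0.
Shift C→5, E→3.
Schedule A@1, B@1, C@5, D@1, E@3: d1:6  d2:6  d3:6  d4:4  d5:6  d6:5 — peak 6.
Total technician-days = 33 over 6 days ⇒ peak ≥ ⌈33/6⌉ = 6, so 6 is optimal.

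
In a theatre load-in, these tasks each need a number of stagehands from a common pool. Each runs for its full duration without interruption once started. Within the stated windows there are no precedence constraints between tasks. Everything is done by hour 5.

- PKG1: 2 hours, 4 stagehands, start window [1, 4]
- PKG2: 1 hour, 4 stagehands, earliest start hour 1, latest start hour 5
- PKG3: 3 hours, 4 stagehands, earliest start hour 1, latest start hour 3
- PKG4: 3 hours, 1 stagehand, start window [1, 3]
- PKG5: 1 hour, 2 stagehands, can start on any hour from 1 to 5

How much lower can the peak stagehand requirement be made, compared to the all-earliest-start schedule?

Early-start peak: h1:15  h2:9  h3:5  h4:0  h5:0 ⇒ 15.
Leveled (PKG1@1, PKG2@1, PKG3@2, PKG4@3, PKG5@3): h1:8  h2:8  h3:7  h4:5  h5:1 ⇒ 8.
Reduction 15 − 8 = 7.

7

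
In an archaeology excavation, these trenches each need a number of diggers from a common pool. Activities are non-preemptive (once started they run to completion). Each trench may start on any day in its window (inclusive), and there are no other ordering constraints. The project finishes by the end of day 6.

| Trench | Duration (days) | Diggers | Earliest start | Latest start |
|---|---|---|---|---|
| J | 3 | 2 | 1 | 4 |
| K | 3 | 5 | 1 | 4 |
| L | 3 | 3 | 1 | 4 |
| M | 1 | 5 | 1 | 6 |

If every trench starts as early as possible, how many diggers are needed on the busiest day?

Early-start schedule: J@1, K@1, L@1, M@1.
Load per day: day 1: 15, day 2: 10, day 3: 10, day 4: 0, day 5: 0, day 6: 0.
Peak is 15.

15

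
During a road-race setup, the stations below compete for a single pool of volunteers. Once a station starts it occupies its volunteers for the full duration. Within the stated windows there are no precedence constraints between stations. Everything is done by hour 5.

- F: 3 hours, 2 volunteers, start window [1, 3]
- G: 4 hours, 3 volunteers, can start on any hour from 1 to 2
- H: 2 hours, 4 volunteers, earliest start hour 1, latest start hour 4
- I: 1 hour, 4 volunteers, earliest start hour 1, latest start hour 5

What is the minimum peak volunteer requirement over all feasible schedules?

Early-start (F@1, G@1, H@1, I@1) gives peak 13: h1:13  h2:9  h3:5  h4:3  h5:0.
Shift G→2, H→4.
Schedule F@1, G@2, H@4, I@1: h1:6  h2:5  h3:5  h4:7  h5:7 — peak 7.

7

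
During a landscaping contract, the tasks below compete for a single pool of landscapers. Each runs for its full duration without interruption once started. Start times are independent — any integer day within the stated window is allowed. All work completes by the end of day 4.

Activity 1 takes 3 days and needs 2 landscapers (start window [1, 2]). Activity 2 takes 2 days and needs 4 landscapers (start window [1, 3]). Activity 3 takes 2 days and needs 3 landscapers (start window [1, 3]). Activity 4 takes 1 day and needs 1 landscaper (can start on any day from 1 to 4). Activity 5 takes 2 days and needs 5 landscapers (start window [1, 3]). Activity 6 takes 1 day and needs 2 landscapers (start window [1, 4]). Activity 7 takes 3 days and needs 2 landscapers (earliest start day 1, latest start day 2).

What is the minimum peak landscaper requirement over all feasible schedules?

Early-start (Activity 1@1, Activity 2@1, Activity 3@1, Activity 4@1, Activity 5@1, Activity 6@1, Activity 7@1) gives peak 19: d1:19  d2:16  d3:4  d4:0.
Shift Activity 5→3, Activity 6→3, Activity 7→2.
Schedule Activity 1@1, Activity 2@1, Activity 3@1, Activity 4@1, Activity 5@3, Activity 6@3, Activity 7@2: d1:10  d2:11  d3:11  d4:7 — peak 11.

11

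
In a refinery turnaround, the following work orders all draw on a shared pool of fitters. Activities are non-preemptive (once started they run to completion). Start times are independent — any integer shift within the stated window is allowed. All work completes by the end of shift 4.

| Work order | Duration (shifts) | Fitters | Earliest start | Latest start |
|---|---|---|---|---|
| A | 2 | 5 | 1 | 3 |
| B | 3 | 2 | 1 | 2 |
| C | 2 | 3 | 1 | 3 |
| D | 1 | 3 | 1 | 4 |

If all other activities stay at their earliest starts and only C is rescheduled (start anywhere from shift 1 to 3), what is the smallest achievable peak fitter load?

C@1: s1:13  s2:10  s3:2  s4:0 → peak 13
C@2: s1:10  s2:10  s3:5  s4:0 → peak 10
C@3: s1:10  s2:7  s3:5  s4:3 → peak 10
Best is C@2, peak 10.

10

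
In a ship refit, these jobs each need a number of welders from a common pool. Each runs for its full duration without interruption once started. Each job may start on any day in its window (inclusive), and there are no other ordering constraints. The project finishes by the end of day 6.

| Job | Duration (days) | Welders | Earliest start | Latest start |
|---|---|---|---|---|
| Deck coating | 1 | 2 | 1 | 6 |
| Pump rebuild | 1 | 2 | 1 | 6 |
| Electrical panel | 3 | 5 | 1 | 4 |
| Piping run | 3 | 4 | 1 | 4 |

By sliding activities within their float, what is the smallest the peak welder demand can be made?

Early-start (Deck coating@1, Pump rebuild@1, Electrical panel@1, Piping run@1) gives peak 13: d1:13  d2:9  d3:9  d4:0  d5:0  d6:0.
Shift Pump rebuild→2, Electrical panel→4.
Schedule Deck coating@1, Pump rebuild@2, Electrical panel@4, Piping run@1: d1:6  d2:6  d3:4  d4:5  d5:5  d6:5 — peak 6.
Total welder-days = 31 over 6 days ⇒ peak ≥ ⌈31/6⌉ = 6, so 6 is optimal.

6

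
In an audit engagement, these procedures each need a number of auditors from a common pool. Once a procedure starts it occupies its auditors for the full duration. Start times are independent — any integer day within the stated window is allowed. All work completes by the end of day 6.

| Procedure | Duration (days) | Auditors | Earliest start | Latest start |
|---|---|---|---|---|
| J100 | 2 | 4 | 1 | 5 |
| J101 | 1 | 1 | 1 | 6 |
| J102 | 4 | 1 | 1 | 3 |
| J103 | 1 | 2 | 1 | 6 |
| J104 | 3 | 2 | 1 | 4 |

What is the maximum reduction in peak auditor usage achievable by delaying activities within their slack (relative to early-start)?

6

Early-start peak: d1:10  d2:7  d3:3  d4:1  d5:0  d6:0 ⇒ 10.
Leveled (J100@1, J101@3, J102@3, J103@3, J104@4): d1:4  d2:4  d3:4  d4:3  d5:3  d6:3 ⇒ 4.
Reduction 10 − 4 = 6.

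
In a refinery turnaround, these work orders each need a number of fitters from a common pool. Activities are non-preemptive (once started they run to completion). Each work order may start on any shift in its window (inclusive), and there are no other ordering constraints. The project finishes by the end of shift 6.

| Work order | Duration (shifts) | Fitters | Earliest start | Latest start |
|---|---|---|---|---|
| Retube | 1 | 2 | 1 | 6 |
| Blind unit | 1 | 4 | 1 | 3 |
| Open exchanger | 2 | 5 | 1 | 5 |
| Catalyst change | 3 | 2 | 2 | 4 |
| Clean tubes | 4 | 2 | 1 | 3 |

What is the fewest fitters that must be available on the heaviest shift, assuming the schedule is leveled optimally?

Early-start (Retube@1, Blind unit@1, Open exchanger@1, Catalyst change@2, Clean tubes@1) gives peak 13: s1:13  s2:9  s3:4  s4:4  s5:0  s6:0.
Shift Retube→2, Open exchanger→5.
Schedule Retube@2, Blind unit@1, Open exchanger@5, Catalyst change@2, Clean tubes@1: s1:6  s2:6  s3:4  s4:4  s5:5  s6:5 — peak 6.

6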